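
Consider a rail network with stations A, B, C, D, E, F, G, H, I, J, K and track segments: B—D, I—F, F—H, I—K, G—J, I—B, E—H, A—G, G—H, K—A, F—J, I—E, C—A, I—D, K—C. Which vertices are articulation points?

I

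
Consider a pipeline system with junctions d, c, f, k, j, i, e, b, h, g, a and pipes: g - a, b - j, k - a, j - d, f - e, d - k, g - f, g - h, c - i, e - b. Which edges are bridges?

c-i, g-h

The edges on the cycle g-f-e-b-j-d-k-a-g are not bridges since each lies on that cycle.
But removing c - i disconnects c from i; removing g - h disconnects g from h — these are bridges.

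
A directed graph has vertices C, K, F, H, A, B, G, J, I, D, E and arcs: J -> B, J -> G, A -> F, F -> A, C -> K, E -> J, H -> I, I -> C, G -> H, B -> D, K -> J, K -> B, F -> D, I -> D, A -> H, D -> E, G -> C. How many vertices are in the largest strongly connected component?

9

{B, C, D, E, G, H, I, J, K} are all mutually reachable — one SCC of size 9.
{A, F} are all mutually reachable — one SCC of size 2.
The largest has 9 vertices.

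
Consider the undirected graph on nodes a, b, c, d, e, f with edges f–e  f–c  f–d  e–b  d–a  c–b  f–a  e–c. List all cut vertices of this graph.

f

Removing f increases the component count from 1 to 2, so f is a cut vertex.
By contrast removing b leaves 1 component; it is not a cut vertex. No other vertex is a cut vertex either.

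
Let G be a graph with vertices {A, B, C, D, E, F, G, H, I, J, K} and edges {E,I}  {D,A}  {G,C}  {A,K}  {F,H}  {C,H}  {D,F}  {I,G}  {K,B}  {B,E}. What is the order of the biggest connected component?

J is isolated — a component by itself.
Starting from A we can reach A, B, C, D, E, F, G, H, I, K. That is one component of size 10.
The largest has 10 vertices.

10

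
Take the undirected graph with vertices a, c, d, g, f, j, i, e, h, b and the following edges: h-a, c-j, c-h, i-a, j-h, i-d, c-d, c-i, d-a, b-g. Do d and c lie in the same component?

Yes

From d we can reach a, c, d, h, i, j, which includes c.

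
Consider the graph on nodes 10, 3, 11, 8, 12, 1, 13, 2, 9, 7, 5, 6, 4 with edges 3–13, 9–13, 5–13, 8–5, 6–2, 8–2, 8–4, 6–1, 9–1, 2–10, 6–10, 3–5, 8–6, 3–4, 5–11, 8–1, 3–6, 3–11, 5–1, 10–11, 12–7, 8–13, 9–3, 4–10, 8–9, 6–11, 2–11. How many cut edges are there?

1

The edges on the cycle 8-9-3-4-10-6-8 are not bridges since each lies on that cycle.
But removing 12–7 disconnects 12 from 7 — this is a bridge.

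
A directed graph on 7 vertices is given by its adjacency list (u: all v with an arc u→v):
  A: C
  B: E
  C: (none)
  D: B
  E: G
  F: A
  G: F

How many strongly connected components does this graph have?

7

{A} is an SCC by itself.
{B} is an SCC by itself.
{E} is an SCC by itself.
{D} is an SCC by itself.
{F} is an SCC by itself.
(and 2 more singleton SCCs)
That gives 7 strongly connected components.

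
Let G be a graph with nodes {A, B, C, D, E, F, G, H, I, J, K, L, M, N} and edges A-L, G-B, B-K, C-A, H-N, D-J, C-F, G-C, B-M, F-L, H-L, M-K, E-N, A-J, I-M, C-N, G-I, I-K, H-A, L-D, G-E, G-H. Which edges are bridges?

none

The edges on the cycle C-F-L-D-J-A-C are not bridges since each lies on that cycle.
Every edge lies on some cycle, so there are no bridges.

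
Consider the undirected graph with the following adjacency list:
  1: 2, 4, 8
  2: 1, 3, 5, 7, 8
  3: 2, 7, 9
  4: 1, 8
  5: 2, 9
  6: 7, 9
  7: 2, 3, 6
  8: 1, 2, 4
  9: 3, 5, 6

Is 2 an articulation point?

Deleting 2 raises the number of components from 1 to 2, so 2 is a cut vertex.

Yes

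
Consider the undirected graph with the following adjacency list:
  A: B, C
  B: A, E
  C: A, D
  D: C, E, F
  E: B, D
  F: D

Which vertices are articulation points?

D

Removing D increases the component count from 1 to 2, so D is a cut vertex.
By contrast removing A leaves 1 component; it is not a cut vertex. No other vertex is a cut vertex either.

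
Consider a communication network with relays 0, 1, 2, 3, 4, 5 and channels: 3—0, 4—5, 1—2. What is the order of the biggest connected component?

Starting from 4 we can reach 4, 5. That is one component of size 2.
Starting from 0 we can reach 0, 3. That is one component of size 2.
Starting from 1 we can reach 1, 2. That is one component of size 2.
The largest has 2 vertices.

2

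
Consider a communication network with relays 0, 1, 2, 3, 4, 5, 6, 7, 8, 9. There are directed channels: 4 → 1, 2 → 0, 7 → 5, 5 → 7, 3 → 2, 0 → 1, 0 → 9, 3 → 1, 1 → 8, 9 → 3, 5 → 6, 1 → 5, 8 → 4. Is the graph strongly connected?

There is no directed path from 4 to 2, so the graph is not strongly connected.

No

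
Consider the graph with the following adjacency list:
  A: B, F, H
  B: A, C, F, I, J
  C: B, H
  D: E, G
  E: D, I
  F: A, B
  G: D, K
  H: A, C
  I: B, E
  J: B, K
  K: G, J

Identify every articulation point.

B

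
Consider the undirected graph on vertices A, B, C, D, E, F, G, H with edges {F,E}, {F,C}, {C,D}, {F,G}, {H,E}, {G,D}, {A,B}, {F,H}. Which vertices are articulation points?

Removing F increases the component count from 2 to 3, so F is a cut vertex.
By contrast removing D leaves 2 components; it is not a cut vertex. No other vertex is a cut vertex either.

F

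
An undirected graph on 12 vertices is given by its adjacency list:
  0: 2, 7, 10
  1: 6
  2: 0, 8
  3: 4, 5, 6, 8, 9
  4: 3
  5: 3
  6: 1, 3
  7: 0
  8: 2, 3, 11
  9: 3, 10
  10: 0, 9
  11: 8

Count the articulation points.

Removing 0 increases the component count from 1 to 2, so 0 is a cut vertex.
Removing 3 increases the component count from 1 to 4, so 3 is a cut vertex.
Removing 6 increases the component count from 1 to 2, so 6 is a cut vertex.
Likewise 8 is a cut vertex.
By contrast removing 9 leaves 1 component; it is not a cut vertex. No other vertex is a cut vertex either.

4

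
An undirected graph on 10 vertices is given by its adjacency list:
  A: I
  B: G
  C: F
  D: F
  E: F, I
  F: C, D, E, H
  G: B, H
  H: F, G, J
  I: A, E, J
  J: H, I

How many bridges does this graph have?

5

The edges on the cycle J-H-F-E-I-J are not bridges since each lies on that cycle.
But removing F-D disconnects F from D; removing H-G disconnects H from G; removing A-I disconnects A from I; removing F-C disconnects F from C — these are bridges.
In total 5 edges are bridges.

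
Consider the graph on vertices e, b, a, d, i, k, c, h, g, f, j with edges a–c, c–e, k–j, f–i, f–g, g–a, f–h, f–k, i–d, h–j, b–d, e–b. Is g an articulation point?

No

Deleting g leaves 1 component (was 1) (its neighbors a, f remain connected to each other), so g is not a cut vertex.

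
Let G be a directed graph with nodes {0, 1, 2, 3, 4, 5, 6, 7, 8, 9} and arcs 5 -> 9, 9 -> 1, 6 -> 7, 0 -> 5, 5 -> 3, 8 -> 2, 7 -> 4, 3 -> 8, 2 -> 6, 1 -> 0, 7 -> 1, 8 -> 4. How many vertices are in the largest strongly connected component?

9

{0, 1, 2, 3, 5, 6, 7, 8, 9} are all mutually reachable — one SCC of size 9.
{4} is an SCC by itself.
The largest has 9 vertices.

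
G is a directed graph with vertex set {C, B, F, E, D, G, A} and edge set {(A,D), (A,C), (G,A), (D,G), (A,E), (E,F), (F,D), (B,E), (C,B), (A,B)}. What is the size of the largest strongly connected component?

7

{A, B, C, D, E, F, G} are all mutually reachable — one SCC of size 7.
The largest has 7 vertices.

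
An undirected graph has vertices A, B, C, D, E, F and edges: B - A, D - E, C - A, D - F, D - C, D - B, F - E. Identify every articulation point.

Removing D increases the component count from 1 to 2, so D is a cut vertex.
By contrast removing B leaves 1 component; it is not a cut vertex. No other vertex is a cut vertex either.

D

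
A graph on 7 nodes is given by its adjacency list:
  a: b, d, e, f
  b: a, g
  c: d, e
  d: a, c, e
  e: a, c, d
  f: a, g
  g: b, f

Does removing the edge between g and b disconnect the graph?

No

After removing g-b, the path g-f-a-b still connects them, so the edge is not a bridge.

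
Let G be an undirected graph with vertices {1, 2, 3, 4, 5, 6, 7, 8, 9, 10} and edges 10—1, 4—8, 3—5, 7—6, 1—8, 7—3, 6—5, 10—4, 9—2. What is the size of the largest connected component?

4

Starting from 2 we can reach 2, 9. That is one component of size 2.
Starting from 3 we can reach 3, 5, 6, 7. That is one component of size 4.
Starting from 1 we can reach 1, 4, 8, 10. That is one component of size 4.
The largest has 4 vertices.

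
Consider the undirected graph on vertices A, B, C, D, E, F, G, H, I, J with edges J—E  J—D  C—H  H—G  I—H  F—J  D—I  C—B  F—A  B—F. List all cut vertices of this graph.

Removing F increases the component count from 1 to 2, so F is a cut vertex.
Removing H increases the component count from 1 to 2, so H is a cut vertex.
Removing J increases the component count from 1 to 2, so J is a cut vertex.
By contrast removing C leaves 1 component; it is not a cut vertex. No other vertex is a cut vertex either.

F, H, J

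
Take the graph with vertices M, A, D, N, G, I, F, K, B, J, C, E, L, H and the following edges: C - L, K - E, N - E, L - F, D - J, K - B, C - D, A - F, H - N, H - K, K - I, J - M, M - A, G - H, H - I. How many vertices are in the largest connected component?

Starting from B we can reach B, E, G, H, I, K, N. That is one component of size 7.
Starting from A we can reach A, C, D, F, J, L, M. That is one component of size 7.
The largest has 7 vertices.

7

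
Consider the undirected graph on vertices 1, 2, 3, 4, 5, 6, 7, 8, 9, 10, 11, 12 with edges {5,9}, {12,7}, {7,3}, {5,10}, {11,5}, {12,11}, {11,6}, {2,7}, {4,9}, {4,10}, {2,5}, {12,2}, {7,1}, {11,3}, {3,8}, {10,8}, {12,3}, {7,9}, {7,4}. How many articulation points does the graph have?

Removing 7 increases the component count from 1 to 2, so 7 is a cut vertex.
Removing 11 increases the component count from 1 to 2, so 11 is a cut vertex.
By contrast removing 4 leaves 1 component; it is not a cut vertex. No other vertex is a cut vertex either.

2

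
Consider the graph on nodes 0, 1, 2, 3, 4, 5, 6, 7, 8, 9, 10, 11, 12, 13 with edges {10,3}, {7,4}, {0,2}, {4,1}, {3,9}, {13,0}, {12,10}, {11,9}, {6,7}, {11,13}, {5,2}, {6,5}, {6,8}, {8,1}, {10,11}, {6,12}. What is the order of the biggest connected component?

14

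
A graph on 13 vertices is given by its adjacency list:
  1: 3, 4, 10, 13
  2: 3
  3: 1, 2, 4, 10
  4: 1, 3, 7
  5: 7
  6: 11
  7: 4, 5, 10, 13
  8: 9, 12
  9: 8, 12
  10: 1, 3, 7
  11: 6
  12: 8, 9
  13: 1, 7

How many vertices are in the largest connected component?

8

Starting from 6 we can reach 6, 11. That is one component of size 2.
Starting from 8 we can reach 8, 9, 12. That is one component of size 3.
Starting from 1 we can reach 1, 2, 3, 4, 5, 7, 10, 13. That is one component of size 8.
The largest has 8 vertices.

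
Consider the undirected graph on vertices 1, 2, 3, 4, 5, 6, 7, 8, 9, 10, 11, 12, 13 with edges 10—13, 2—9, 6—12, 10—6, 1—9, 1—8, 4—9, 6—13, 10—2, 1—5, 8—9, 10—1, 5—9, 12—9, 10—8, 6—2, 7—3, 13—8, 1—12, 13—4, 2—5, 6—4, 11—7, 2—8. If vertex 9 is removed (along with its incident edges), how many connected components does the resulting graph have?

With 9 gone, the remaining components are: {3, 7, 11}; {1, 2, 4, 5, 6, 8, 10, 12, 13}.
That is 2 components.

2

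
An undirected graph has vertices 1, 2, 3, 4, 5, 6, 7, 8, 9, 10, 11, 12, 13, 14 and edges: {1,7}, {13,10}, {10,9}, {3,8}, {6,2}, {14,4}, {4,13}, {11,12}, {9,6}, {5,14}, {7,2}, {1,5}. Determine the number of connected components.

3

Starting from 11 we can reach 11, 12. That is one component of size 2.
Starting from 3 we can reach 3, 8. That is one component of size 2.
Starting from 1 we can reach 1, 2, 4, 5, 6, 7, 9, 10, 13, 14. That is one component of size 10.
Total: 3 components.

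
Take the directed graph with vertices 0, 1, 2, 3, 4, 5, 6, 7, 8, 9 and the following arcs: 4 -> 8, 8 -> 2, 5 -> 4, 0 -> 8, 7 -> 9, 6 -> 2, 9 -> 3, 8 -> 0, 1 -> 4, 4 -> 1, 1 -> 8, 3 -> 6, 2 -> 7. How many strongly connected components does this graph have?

{2, 3, 6, 7, 9} are all mutually reachable — one SCC of size 5.
{1, 4} are all mutually reachable — one SCC of size 2.
{0, 8} are all mutually reachable — one SCC of size 2.
{5} is an SCC by itself.
That gives 4 strongly connected components.

4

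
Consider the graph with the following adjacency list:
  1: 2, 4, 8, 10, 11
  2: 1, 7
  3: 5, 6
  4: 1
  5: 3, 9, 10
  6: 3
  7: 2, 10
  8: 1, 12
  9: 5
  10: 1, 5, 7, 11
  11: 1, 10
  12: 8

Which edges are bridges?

1-4, 1-8, 10-5, 12-8, 3-5, 3-6, 5-9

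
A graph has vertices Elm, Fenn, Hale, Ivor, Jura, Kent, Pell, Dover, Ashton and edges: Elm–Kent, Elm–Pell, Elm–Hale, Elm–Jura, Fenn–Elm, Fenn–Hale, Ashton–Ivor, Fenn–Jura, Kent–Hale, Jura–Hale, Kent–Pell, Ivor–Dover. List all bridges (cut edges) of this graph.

The edges on the cycle Elm-Kent-Pell-Elm are not bridges since each lies on that cycle.
But removing Ashton–Ivor disconnects Ashton from Ivor; removing Dover–Ivor disconnects Dover from Ivor — these are bridges.

Ashton-Ivor, Dover-Ivor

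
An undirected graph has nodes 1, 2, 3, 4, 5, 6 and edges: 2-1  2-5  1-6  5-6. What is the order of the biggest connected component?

3 is isolated — a component by itself.
4 is isolated — a component by itself.
Starting from 1 we can reach 1, 2, 5, 6. That is one component of size 4.
The largest has 4 vertices.

4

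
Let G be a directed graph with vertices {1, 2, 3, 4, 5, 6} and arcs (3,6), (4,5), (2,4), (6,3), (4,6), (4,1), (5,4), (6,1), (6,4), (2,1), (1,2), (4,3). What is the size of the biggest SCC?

6

{1, 2, 3, 4, 5, 6} are all mutually reachable — one SCC of size 6.
The largest has 6 vertices.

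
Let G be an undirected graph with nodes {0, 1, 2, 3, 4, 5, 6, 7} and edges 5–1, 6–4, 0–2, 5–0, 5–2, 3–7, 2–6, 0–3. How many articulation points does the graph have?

5

Removing 0 increases the component count from 1 to 2, so 0 is a cut vertex.
Removing 2 increases the component count from 1 to 2, so 2 is a cut vertex.
Removing 3 increases the component count from 1 to 2, so 3 is a cut vertex.
Likewise 5, 6 are cut vertices.
By contrast removing 1 leaves 1 component; it is not a cut vertex. No other vertex is a cut vertex either.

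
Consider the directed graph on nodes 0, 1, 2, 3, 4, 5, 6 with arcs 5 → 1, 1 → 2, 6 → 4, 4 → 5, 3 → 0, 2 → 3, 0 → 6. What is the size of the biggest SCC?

{0, 1, 2, 3, 4, 5, 6} are all mutually reachable — one SCC of size 7.
The largest has 7 vertices.

7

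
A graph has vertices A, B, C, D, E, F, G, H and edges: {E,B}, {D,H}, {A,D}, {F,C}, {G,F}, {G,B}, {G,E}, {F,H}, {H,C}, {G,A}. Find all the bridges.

The edges on the cycle G-E-B-G are not bridges since each lies on that cycle.
Every edge lies on some cycle, so there are no bridges.

none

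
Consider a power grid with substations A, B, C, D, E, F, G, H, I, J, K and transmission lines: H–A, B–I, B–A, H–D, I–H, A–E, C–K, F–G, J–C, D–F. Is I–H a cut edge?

After removing I–H, the path I-B-A-H still connects them, so the edge is not a bridge.

No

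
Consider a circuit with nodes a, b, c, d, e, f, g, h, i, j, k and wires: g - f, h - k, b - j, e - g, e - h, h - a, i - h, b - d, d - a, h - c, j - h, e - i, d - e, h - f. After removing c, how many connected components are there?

1

With c gone, the remaining components are: {a, b, d, e, f, g, h, i, j, k}.
That is 1 component.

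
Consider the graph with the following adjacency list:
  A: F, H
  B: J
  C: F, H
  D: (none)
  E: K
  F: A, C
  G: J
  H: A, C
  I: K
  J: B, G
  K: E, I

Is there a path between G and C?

The component containing G is {B, G, J}, and C is not in it.

No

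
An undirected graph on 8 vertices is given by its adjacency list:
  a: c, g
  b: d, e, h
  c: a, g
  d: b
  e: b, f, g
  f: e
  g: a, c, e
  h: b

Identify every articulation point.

Removing b increases the component count from 1 to 3, so b is a cut vertex.
Removing e increases the component count from 1 to 3, so e is a cut vertex.
Removing g increases the component count from 1 to 2, so g is a cut vertex.
By contrast removing f leaves 1 component; it is not a cut vertex. No other vertex is a cut vertex either.

b, e, g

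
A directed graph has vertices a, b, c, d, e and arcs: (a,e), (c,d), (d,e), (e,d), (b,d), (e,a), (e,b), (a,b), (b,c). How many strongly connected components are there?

1

{a, b, c, d, e} are all mutually reachable — one SCC of size 5.
That gives 1 strongly connected component.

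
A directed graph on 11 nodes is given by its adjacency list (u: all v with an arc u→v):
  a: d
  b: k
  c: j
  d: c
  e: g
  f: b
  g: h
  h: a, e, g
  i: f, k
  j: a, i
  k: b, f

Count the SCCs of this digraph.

{a, c, d, j} are all mutually reachable — one SCC of size 4.
{b, f, k} are all mutually reachable — one SCC of size 3.
{e, g, h} are all mutually reachable — one SCC of size 3.
{i} is an SCC by itself.
That gives 4 strongly connected components.

4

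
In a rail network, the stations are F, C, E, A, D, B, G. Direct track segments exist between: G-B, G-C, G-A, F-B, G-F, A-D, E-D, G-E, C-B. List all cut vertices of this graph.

Removing G increases the component count from 1 to 2, so G is a cut vertex.
By contrast removing F leaves 1 component; it is not a cut vertex. No other vertex is a cut vertex either.

G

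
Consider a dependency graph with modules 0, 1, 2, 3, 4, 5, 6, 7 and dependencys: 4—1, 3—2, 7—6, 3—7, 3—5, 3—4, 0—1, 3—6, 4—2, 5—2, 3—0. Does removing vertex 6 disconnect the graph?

No

Deleting 6 leaves 1 component (was 1) (its neighbors 3, 7 remain connected to each other), so 6 is not a cut vertex.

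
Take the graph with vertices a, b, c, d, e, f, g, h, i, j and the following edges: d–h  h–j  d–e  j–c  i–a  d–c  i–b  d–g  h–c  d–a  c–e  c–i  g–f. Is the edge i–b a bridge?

Removing i–b leaves no path between i and b: the component count goes from 1 to 2. So it is a bridge.

Yes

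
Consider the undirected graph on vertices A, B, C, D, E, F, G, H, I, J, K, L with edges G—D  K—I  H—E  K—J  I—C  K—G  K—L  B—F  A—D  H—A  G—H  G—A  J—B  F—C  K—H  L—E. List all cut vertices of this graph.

K

Removing K increases the component count from 1 to 2, so K is a cut vertex.
By contrast removing E leaves 1 component; it is not a cut vertex. No other vertex is a cut vertex either.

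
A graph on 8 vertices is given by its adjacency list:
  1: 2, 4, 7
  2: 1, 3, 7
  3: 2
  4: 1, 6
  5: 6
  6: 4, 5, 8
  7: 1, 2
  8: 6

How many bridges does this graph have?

5

The edges on the cycle 2-7-1-2 are not bridges since each lies on that cycle.
But removing 4-6 disconnects 4 from 6; removing 6-8 disconnects 6 from 8; removing 1-4 disconnects 1 from 4; removing 6-5 disconnects 6 from 5 — these are bridges.
In total 5 edges are bridges.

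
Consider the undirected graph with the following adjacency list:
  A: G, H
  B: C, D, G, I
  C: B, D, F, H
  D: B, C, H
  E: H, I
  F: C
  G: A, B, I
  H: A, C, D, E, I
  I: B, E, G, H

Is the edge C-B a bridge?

No

After removing C-B, the path C-D-B still connects them, so the edge is not a bridge.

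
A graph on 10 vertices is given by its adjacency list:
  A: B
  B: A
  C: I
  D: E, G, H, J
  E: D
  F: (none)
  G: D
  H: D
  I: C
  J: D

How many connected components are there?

F is isolated — a component by itself.
Starting from C we can reach C, I. That is one component of size 2.
Starting from A we can reach A, B. That is one component of size 2.
Starting from D we can reach D, E, G, H, J. That is one component of size 5.
Total: 4 components.

4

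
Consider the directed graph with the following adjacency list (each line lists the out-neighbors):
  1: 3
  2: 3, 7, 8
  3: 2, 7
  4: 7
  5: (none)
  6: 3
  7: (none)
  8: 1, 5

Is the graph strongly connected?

There is no directed path from 3 to 6, so the graph is not strongly connected.

No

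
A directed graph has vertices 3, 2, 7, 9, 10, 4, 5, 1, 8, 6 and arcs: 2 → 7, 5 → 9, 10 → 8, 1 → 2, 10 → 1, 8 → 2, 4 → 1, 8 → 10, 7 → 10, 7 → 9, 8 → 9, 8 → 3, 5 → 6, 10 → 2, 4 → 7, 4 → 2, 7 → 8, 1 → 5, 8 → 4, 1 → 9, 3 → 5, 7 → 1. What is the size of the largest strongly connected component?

6

{1, 2, 4, 7, 8, 10} are all mutually reachable — one SCC of size 6.
{3} is an SCC by itself.
{6} is an SCC by itself.
{9} is an SCC by itself.
{5} is an SCC by itself.
The largest has 6 vertices.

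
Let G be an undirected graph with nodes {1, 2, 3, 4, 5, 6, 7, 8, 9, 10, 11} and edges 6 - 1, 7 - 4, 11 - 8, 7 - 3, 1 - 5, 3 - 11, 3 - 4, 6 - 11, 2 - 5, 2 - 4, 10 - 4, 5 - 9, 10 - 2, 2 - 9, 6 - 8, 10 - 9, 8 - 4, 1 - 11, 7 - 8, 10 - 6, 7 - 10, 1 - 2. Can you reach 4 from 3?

From 3 we can reach 1, 2, 3, 4, 5, 6, 7, 8, 9, 10, 11, which includes 4.

Yes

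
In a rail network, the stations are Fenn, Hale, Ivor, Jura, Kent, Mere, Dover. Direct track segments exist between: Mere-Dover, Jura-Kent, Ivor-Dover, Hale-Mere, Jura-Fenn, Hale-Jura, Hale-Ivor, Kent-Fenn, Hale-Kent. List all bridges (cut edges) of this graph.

none

The edges on the cycle Hale-Jura-Fenn-Kent-Hale are not bridges since each lies on that cycle.
Every edge lies on some cycle, so there are no bridges.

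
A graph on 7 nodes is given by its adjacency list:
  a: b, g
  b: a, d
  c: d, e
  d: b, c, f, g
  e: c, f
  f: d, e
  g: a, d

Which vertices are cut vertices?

Removing d increases the component count from 1 to 2, so d is a cut vertex.
By contrast removing c leaves 1 component; it is not a cut vertex. No other vertex is a cut vertex either.

d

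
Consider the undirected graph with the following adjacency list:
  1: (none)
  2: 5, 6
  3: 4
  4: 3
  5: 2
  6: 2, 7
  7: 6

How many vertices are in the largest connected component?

4

1 is isolated — a component by itself.
Starting from 3 we can reach 3, 4. That is one component of size 2.
Starting from 2 we can reach 2, 5, 6, 7. That is one component of size 4.
The largest has 4 vertices.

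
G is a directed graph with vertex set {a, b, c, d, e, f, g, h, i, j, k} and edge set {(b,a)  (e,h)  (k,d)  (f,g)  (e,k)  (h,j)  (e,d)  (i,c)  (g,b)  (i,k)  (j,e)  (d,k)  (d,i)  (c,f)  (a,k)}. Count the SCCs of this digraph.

{a, b, c, d, f, g, i, k} are all mutually reachable — one SCC of size 8.
{e, h, j} are all mutually reachable — one SCC of size 3.
That gives 2 strongly connected components.

2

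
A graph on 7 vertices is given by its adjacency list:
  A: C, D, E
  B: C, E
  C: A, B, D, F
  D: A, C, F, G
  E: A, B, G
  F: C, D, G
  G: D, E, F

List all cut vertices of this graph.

Removing A, for instance, still leaves 1 component. No single vertex removal increases the component count — the graph has no articulation points.

none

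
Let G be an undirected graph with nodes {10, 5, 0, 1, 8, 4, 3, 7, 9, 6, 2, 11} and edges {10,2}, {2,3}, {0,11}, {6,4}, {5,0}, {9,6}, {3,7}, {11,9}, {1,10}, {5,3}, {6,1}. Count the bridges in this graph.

2

The edges on the cycle 5-0-11-9-6-1-10-2-3-5 are not bridges since each lies on that cycle.
But removing 4-6 disconnects 4 from 6; removing 3-7 disconnects 3 from 7 — these are bridges.
That makes 2 bridges.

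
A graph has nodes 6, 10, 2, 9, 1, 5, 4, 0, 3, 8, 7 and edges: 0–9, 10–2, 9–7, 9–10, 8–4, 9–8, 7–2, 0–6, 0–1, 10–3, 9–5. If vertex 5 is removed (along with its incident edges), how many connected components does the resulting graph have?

1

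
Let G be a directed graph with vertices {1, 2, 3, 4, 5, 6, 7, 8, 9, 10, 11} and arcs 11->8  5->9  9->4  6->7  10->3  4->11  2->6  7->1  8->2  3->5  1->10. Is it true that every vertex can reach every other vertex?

Yes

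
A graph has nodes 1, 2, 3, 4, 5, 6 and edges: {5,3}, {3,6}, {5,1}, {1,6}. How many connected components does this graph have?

4 is isolated — a component by itself.
2 is isolated — a component by itself.
Starting from 1 we can reach 1, 3, 5, 6. That is one component of size 4.
Total: 3 components.

3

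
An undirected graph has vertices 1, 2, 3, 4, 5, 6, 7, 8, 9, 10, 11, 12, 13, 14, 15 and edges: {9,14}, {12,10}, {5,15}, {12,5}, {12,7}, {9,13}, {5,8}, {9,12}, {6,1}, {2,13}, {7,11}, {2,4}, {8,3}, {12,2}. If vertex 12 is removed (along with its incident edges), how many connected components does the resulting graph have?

5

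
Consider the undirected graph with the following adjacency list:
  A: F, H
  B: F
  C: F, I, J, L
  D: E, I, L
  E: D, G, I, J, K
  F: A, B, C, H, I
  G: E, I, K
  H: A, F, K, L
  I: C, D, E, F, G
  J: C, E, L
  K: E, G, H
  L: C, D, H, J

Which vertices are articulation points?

F

Removing F increases the component count from 1 to 2, so F is a cut vertex.
By contrast removing E leaves 1 component; it is not a cut vertex. No other vertex is a cut vertex either.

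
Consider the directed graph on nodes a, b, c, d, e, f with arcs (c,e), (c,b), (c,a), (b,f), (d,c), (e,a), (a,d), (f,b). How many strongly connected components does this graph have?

2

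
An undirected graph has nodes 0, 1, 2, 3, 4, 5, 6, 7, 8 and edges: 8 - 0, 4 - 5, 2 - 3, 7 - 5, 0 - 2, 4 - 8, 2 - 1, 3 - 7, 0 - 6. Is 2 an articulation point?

Yes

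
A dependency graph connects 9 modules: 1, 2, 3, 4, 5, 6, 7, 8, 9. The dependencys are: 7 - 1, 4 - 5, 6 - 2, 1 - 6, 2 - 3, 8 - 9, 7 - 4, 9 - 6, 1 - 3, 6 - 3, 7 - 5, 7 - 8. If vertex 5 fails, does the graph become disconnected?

No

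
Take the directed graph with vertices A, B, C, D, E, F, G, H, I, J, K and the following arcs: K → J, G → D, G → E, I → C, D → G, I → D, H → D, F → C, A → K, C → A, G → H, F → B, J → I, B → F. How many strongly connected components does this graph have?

{A, C, I, J, K} are all mutually reachable — one SCC of size 5.
{D, G, H} are all mutually reachable — one SCC of size 3.
{B, F} are all mutually reachable — one SCC of size 2.
{E} is an SCC by itself.
That gives 4 strongly connected components.

4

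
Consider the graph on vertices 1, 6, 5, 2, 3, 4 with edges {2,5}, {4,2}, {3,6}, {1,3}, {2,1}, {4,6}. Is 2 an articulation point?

Deleting 2 raises the number of components from 1 to 2, so 2 is a cut vertex.

Yes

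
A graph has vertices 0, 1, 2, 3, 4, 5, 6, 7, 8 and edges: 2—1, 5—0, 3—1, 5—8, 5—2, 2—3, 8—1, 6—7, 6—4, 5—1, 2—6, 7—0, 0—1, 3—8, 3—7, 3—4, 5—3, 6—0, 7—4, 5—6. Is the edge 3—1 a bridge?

No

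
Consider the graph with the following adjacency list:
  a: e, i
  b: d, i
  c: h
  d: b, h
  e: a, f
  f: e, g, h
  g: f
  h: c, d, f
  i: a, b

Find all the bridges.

The edges on the cycle f-h-d-b-i-a-e-f are not bridges since each lies on that cycle.
But removing h-c disconnects h from c; removing f-g disconnects f from g — these are bridges.

c-h, f-g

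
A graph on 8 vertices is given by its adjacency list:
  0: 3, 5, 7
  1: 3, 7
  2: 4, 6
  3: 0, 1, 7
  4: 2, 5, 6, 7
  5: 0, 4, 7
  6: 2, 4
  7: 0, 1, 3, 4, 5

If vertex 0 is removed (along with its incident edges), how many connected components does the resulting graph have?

1

With 0 gone, the remaining components are: {1, 2, 3, 4, 5, 6, 7}.
That is 1 component.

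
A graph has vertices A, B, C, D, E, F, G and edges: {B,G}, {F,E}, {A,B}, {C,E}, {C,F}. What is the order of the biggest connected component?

3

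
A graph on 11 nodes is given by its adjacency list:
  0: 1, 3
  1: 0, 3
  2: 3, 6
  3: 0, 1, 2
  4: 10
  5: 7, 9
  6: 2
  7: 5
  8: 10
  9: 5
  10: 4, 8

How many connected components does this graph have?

Starting from 4 we can reach 4, 8, 10. That is one component of size 3.
Starting from 5 we can reach 5, 7, 9. That is one component of size 3.
Starting from 0 we can reach 0, 1, 2, 3, 6. That is one component of size 5.
Total: 3 components.

3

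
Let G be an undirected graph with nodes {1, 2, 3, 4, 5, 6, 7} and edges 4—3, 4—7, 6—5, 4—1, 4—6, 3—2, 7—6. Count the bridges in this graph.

4

The edges on the cycle 4-7-6-4 are not bridges since each lies on that cycle.
But removing 4—1 disconnects 4 from 1; removing 3—2 disconnects 3 from 2; removing 4—3 disconnects 4 from 3; removing 6—5 disconnects 6 from 5 — these are bridges.
That makes 4 bridges.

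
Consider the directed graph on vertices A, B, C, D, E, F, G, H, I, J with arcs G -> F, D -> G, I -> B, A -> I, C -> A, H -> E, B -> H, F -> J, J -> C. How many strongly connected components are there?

{F} is an SCC by itself.
{J} is an SCC by itself.
{H} is an SCC by itself.
{C} is an SCC by itself.
{A} is an SCC by itself.
(and 5 more singleton SCCs)
That gives 10 strongly connected components.

10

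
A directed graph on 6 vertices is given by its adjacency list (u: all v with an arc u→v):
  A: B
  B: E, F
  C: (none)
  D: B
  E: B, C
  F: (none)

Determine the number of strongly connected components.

{B, E} are all mutually reachable — one SCC of size 2.
{C} is an SCC by itself.
{D} is an SCC by itself.
{A} is an SCC by itself.
{F} is an SCC by itself.
That gives 5 strongly connected components.

5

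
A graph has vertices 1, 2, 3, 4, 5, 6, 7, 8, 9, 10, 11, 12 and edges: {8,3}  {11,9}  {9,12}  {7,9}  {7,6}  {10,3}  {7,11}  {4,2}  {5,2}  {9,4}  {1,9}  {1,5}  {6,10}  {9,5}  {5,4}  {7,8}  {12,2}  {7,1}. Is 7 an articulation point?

Yes

Deleting 7 raises the number of components from 1 to 2, so 7 is a cut vertex.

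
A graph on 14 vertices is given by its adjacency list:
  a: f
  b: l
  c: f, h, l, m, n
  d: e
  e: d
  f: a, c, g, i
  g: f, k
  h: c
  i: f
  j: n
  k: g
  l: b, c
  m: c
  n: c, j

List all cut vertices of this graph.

c, f, g, l, n

Removing c increases the component count from 2 to 6, so c is a cut vertex.
Removing f increases the component count from 2 to 5, so f is a cut vertex.
Removing g increases the component count from 2 to 3, so g is a cut vertex.
Likewise l, n are cut vertices.
By contrast removing h leaves 2 components; it is not a cut vertex. No other vertex is a cut vertex either.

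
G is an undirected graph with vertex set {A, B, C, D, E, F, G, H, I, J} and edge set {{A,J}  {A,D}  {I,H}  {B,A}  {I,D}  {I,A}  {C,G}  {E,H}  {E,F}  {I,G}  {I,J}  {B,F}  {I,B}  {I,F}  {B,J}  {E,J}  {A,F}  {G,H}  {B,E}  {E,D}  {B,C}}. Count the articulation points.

0

Removing E, for instance, still leaves 1 component. No single vertex removal increases the component count — the graph has no articulation points.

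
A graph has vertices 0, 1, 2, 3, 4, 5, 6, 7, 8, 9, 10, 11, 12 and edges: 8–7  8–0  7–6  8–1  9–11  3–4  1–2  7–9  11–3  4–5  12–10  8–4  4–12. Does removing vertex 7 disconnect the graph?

Yes

Deleting 7 raises the number of components from 1 to 2, so 7 is a cut vertex.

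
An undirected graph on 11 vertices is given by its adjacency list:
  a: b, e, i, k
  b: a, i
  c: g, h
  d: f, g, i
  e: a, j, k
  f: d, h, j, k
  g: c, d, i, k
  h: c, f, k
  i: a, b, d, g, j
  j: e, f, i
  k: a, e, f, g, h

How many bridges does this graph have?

The edges on the cycle f-j-i-a-k-f are not bridges since each lies on that cycle.
Every edge lies on some cycle, so there are no bridges.

0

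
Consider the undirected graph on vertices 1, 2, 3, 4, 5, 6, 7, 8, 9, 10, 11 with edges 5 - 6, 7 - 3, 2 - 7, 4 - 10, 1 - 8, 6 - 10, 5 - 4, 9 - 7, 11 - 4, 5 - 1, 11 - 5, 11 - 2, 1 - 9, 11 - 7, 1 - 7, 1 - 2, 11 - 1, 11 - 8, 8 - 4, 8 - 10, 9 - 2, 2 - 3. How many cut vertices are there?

Removing 9, for instance, still leaves 1 component. No single vertex removal increases the component count — the graph has no articulation points.

0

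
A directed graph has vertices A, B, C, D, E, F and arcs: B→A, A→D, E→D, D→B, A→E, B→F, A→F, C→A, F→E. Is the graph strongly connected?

There is no directed path from A to C, so the graph is not strongly connected.

No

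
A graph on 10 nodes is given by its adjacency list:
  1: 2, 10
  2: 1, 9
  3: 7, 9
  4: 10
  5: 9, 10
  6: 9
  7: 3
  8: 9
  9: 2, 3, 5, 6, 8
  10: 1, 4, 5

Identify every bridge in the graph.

The edges on the cycle 1-2-9-5-10-1 are not bridges since each lies on that cycle.
But removing 3-9 disconnects 3 from 9; removing 9-6 disconnects 9 from 6; removing 3-7 disconnects 3 from 7; removing 9-8 disconnects 9 from 8 — these are bridges.
In total 5 edges are bridges.

10-4, 3-7, 3-9, 6-9, 8-9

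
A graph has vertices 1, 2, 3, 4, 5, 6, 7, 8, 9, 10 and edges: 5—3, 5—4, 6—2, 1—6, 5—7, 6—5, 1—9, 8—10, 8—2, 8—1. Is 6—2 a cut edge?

No

After removing 6—2, the path 6-1-8-2 still connects them, so the edge is not a bridge.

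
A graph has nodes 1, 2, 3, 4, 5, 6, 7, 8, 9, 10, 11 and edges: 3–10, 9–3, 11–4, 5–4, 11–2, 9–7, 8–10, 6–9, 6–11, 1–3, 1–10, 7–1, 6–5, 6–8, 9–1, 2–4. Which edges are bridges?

none

The edges on the cycle 11-2-4-11 are not bridges since each lies on that cycle.
Every edge lies on some cycle, so there are no bridges.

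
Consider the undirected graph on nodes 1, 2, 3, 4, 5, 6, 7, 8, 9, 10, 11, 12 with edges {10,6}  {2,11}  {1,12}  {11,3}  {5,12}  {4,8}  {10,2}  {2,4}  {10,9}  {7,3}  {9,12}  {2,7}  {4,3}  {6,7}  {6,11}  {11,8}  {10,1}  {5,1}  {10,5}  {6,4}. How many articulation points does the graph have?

Removing 10 increases the component count from 1 to 2, so 10 is a cut vertex.
By contrast removing 7 leaves 1 component; it is not a cut vertex. No other vertex is a cut vertex either.

1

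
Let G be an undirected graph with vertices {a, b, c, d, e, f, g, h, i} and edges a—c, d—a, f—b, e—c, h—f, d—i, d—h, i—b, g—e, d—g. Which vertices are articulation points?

Removing d increases the component count from 1 to 2, so d is a cut vertex.
By contrast removing h leaves 1 component; it is not a cut vertex. No other vertex is a cut vertex either.

d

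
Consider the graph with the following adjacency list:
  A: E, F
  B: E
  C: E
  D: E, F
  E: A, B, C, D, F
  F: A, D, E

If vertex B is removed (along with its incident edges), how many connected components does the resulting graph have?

1

With B gone, the remaining components are: {A, C, D, E, F}.
That is 1 component.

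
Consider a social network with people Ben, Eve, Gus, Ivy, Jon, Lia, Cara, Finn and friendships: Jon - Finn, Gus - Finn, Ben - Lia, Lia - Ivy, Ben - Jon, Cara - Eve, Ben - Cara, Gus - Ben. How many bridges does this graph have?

The edges on the cycle Gus-Ben-Jon-Finn-Gus are not bridges since each lies on that cycle.
But removing Ben - Lia disconnects Ben from Lia; removing Ben - Cara disconnects Ben from Cara; removing Lia - Ivy disconnects Lia from Ivy; removing Cara - Eve disconnects Cara from Eve — these are bridges.
That makes 4 bridges.

4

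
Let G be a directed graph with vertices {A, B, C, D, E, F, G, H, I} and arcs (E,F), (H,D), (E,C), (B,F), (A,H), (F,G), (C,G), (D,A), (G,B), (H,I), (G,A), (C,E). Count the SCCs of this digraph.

4

{B, F, G} are all mutually reachable — one SCC of size 3.
{A, D, H} are all mutually reachable — one SCC of size 3.
{C, E} are all mutually reachable — one SCC of size 2.
{I} is an SCC by itself.
That gives 4 strongly connected components.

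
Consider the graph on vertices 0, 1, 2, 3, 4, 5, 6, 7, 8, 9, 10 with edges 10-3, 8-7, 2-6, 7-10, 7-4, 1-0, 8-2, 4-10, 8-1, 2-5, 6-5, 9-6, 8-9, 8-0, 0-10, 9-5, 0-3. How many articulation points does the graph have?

1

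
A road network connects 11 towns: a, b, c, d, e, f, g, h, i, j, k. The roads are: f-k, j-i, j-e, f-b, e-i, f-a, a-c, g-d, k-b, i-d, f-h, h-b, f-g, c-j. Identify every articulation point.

Removing f increases the component count from 1 to 2, so f is a cut vertex.
By contrast removing h leaves 1 component; it is not a cut vertex. No other vertex is a cut vertex either.

f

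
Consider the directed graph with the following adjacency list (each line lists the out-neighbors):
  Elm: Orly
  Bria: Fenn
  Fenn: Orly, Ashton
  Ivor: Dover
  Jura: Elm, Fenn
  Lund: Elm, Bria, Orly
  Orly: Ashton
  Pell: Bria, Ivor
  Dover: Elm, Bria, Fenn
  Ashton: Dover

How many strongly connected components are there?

{Elm, Bria, Fenn, Orly, Dover, Ashton} are all mutually reachable — one SCC of size 6.
{Jura} is an SCC by itself.
{Pell} is an SCC by itself.
{Ivor} is an SCC by itself.
{Lund} is an SCC by itself.
That gives 5 strongly connected components.

5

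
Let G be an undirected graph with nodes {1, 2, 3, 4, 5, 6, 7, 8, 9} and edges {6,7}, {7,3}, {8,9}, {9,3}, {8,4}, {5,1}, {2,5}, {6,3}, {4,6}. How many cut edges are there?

2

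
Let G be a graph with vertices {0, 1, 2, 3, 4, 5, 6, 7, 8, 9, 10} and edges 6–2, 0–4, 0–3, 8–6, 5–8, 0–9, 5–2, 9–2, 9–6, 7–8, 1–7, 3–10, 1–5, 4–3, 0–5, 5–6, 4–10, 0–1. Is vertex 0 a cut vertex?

Deleting 0 raises the number of components from 1 to 2, so 0 is a cut vertex.

Yes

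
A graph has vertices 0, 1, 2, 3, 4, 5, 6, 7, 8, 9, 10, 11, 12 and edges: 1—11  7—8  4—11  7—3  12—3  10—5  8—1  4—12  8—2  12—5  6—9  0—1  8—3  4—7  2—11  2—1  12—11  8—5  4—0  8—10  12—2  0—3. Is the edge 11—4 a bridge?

After removing 11—4, the path 11-12-4 still connects them, so the edge is not a bridge.

No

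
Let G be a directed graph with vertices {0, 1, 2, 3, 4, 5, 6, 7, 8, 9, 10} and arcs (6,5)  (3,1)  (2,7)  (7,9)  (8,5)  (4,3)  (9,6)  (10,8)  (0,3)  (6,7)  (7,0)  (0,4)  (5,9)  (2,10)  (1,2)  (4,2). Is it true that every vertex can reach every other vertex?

Yes

From 2 we can reach every vertex (0, 1, 2, 3, 4, 5, 6, 7, 8, 9, 10), and every vertex can reach 2 (0, 1, 2, 3, 4, 5, 6, 7, 8, 9, 10). So the whole graph is one strongly connected component.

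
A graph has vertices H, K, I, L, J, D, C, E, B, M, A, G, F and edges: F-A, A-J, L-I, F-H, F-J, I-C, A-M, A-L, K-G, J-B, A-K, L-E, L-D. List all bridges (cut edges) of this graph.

A-K, A-L, A-M, B-J, C-I, D-L, E-L, F-H, G-K, I-L

The edges on the cycle F-A-J-F are not bridges since each lies on that cycle.
But removing A-M disconnects A from M; removing F-H disconnects F from H; removing I-L disconnects I from L; removing D-L disconnects D from L — these are bridges.
In total 10 edges are bridges.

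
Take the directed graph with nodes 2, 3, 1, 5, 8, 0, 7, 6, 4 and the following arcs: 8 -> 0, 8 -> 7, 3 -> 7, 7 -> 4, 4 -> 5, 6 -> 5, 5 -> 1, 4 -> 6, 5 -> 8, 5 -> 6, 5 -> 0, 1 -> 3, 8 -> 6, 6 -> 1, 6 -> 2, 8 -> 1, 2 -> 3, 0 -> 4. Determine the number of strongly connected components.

{0, 1, 2, 3, 4, 5, 6, 7, 8} are all mutually reachable — one SCC of size 9.
That gives 1 strongly connected component.

1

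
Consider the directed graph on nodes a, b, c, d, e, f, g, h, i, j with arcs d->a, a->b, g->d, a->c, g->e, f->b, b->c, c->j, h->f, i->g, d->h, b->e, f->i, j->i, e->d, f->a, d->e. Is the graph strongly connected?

Yes

From e we can reach every vertex (a, b, c, d, e, f, g, h, i, j), and every vertex can reach e (a, b, c, d, e, f, g, h, i, j). So the whole graph is one strongly connected component.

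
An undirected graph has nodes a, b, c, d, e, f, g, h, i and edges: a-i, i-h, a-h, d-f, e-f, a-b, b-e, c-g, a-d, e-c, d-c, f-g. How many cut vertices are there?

Removing a increases the component count from 1 to 2, so a is a cut vertex.
By contrast removing b leaves 1 component; it is not a cut vertex. No other vertex is a cut vertex either.

1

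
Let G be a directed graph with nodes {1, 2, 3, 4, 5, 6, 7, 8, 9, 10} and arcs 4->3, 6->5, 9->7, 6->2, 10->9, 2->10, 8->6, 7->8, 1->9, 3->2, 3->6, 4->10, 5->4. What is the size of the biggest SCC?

{2, 3, 4, 5, 6, 7, 8, 9, 10} are all mutually reachable — one SCC of size 9.
{1} is an SCC by itself.
The largest has 9 vertices.

9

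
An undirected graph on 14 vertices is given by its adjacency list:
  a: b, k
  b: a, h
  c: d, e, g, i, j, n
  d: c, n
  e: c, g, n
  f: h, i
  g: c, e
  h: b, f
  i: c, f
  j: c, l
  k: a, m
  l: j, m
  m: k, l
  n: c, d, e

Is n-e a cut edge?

No

After removing n-e, the path n-c-e still connects them, so the edge is not a bridge.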